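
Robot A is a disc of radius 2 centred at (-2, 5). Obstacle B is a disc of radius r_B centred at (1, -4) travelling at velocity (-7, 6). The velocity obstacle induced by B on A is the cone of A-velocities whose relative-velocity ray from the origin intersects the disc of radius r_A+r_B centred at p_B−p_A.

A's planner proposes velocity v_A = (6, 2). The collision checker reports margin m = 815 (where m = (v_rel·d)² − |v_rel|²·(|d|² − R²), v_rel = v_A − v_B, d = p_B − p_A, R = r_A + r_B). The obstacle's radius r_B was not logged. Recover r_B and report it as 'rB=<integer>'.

m = 815
d = (3, -9);  v_rel = (13, -4),  |v_rel|² = 185
v_rel×d = (13)·(-9) − (-4)·(3) = -105
since m = R²·185 − (-105)²:  R² = (11025 + 815) / 185 = 64
R = √64 = 8  ⇒  r_B = 8 − 2 = 6

rB=6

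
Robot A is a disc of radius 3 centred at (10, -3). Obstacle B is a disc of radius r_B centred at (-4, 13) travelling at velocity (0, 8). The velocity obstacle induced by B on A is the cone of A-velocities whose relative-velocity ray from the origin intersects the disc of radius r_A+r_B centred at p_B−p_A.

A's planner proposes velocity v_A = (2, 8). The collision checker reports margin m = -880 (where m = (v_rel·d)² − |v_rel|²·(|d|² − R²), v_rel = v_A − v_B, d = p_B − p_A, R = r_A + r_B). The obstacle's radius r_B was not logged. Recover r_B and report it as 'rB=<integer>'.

m = -880
d = (-14, 16);  v_rel = (2, 0),  |v_rel|² = 4
v_rel×d = (2)·(16) − (0)·(-14) = 32
since m = R²·4 − 32²:  R² = (1024 + -880) / 4 = 36
R = √36 = 6  ⇒  r_B = 6 − 3 = 3

rB=3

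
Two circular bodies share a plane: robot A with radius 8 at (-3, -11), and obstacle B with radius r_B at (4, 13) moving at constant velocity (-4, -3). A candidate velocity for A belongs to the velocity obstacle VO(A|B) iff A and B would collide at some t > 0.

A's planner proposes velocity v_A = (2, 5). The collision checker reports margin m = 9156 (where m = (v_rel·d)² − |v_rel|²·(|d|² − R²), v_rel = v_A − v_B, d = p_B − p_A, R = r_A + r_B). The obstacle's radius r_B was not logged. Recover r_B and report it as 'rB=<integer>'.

m = 9156
d = (7, 24);  v_rel = (6, 8),  |v_rel|² = 100
v_rel×d = (6)·(24) − (8)·(7) = 88
since m = R²·100 − 88²:  R² = (7744 + 9156) / 100 = 169
R = √169 = 13  ⇒  r_B = 13 − 8 = 5

rB=5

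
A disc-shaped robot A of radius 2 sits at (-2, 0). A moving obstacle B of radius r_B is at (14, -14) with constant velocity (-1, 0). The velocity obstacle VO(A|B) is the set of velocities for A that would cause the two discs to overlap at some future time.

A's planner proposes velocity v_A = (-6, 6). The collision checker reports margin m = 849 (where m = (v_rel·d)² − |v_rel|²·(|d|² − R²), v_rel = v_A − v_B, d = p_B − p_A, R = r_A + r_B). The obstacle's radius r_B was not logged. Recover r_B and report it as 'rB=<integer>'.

m = 849
d = (16, -14);  v_rel = (-5, 6),  |v_rel|² = 61
v_rel×d = (-5)·(-14) − (6)·(16) = -26
since m = R²·61 − (-26)²:  R² = (676 + 849) / 61 = 25
R = √25 = 5  ⇒  r_B = 5 − 2 = 3

rB=3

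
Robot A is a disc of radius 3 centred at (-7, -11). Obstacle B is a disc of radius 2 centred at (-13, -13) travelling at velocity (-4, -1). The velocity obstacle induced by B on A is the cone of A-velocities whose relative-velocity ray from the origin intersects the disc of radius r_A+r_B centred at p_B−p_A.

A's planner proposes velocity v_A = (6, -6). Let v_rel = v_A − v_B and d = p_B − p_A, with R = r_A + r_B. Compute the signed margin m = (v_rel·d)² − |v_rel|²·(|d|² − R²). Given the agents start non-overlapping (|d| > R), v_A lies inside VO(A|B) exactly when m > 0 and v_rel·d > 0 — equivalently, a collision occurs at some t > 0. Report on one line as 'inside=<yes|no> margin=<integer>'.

d = (-6, -2),  |d|² = 40;  R = 3+2 = 5,  c = 40−5² = 15
v_rel = (10, -5),  |v_rel|² = 125;  v_rel·d = (10)·(-6) + (-5)·(-2) = -50
125·t² + 100·t + 15 = 0  ⇒  m = (-50)² − 125·15 = 625
m = 625 > 0,  v_rel·d = -50 < 0  ⇒  outside

inside=no margin=625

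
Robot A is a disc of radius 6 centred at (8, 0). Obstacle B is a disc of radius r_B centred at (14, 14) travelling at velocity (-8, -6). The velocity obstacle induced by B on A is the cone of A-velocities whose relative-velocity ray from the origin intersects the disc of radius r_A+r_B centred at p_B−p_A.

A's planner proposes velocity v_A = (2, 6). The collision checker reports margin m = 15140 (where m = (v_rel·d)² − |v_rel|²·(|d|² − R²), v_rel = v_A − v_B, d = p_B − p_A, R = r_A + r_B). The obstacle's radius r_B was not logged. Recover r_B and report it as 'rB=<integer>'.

m = 15140
d = (6, 14);  v_rel = (10, 12),  |v_rel|² = 244
v_rel×d = (10)·(14) − (12)·(6) = 68
since m = R²·244 − 68²:  R² = (4624 + 15140) / 244 = 81
R = √81 = 9  ⇒  r_B = 9 − 6 = 3

rB=3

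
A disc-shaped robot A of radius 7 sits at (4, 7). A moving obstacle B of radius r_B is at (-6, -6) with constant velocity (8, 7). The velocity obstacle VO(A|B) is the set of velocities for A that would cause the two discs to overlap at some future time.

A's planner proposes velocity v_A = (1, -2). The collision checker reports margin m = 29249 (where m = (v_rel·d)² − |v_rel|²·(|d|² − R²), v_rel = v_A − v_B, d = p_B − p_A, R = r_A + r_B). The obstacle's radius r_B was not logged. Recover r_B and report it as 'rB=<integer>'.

m = 29249
d = (-10, -13);  v_rel = (-7, -9),  |v_rel|² = 130
v_rel×d = (-7)·(-13) − (-9)·(-10) = 1
since m = R²·130 − 1²:  R² = (1 + 29249) / 130 = 225
R = √225 = 15  ⇒  r_B = 15 − 7 = 8

rB=8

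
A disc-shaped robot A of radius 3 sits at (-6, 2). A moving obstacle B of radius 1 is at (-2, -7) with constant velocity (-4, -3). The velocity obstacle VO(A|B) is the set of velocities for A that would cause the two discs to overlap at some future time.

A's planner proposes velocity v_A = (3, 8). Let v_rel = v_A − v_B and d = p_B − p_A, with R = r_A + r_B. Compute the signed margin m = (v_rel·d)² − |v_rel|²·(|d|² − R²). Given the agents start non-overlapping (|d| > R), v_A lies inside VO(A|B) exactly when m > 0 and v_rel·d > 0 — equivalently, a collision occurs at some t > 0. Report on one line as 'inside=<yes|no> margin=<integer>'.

d = (4, -9),  |d|² = 97;  R = 3+1 = 4,  c = 97−4² = 81
v_rel = (7, 11),  |v_rel|² = 170;  v_rel·d = (7)·(4) + (11)·(-9) = -71
170·t² + 142·t + 81 = 0  ⇒  m = (-71)² − 170·81 = -8729
m = -8729 < 0,  v_rel·d = -71 < 0  ⇒  outside

inside=no margin=-8729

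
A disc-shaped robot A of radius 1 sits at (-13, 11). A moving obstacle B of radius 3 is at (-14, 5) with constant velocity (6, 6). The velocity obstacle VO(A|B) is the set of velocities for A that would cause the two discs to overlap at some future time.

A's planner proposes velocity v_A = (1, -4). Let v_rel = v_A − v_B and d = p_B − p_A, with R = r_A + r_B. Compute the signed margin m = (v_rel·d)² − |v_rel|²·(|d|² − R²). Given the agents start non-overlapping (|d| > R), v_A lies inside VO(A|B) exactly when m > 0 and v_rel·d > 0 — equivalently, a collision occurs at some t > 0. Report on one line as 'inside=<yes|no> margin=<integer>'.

d = (-1, -6),  |d|² = 37;  R = 1+3 = 4,  c = 37−4² = 21
v_rel = (-5, -10),  |v_rel|² = 125;  v_rel·d = (-5)·(-1) + (-10)·(-6) = 65
125·t² − 130·t + 21 = 0  ⇒  m = 65² − 125·21 = 1600
m = 1600 > 0,  v_rel·d = 65 > 0  ⇒  inside

inside=yes margin=1600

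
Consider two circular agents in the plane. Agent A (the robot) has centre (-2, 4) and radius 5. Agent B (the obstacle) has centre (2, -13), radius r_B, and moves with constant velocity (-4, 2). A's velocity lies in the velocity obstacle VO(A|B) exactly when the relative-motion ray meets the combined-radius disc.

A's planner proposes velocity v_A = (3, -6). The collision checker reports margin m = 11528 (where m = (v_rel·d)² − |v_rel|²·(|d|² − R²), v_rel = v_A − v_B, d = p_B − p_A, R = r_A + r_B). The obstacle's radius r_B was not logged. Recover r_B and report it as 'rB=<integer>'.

m = 11528
d = (4, -17);  v_rel = (7, -8),  |v_rel|² = 113
v_rel×d = (7)·(-17) − (-8)·(4) = -87
since m = R²·113 − (-87)²:  R² = (7569 + 11528) / 113 = 169
R = √169 = 13  ⇒  r_B = 13 − 5 = 8

rB=8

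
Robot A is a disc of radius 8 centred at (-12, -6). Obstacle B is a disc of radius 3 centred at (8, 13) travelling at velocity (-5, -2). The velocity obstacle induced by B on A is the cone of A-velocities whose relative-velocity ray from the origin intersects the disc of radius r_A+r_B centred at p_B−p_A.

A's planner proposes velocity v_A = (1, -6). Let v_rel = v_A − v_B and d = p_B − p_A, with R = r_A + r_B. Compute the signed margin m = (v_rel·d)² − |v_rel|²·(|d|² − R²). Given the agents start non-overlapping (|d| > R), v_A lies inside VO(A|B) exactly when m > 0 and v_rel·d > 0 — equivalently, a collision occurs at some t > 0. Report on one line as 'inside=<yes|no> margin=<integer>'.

d = (20, 19),  |d|² = 761;  R = 8+3 = 11,  c = 761−11² = 640
v_rel = (6, -4),  |v_rel|² = 52;  v_rel·d = (6)·(20) + (-4)·(19) = 44
52·t² − 88·t + 640 = 0  ⇒  m = 44² − 52·640 = -31344
m = -31344 < 0,  v_rel·d = 44 > 0  ⇒  outside

inside=no margin=-31344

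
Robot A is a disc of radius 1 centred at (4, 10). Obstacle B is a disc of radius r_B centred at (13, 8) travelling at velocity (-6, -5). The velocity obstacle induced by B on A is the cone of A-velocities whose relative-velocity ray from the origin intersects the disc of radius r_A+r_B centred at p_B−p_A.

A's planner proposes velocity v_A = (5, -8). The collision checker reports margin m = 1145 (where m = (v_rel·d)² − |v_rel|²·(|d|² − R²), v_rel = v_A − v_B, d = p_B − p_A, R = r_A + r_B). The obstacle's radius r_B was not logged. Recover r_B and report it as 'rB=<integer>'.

m = 1145
d = (9, -2);  v_rel = (11, -3),  |v_rel|² = 130
v_rel×d = (11)·(-2) − (-3)·(9) = 5
since m = R²·130 − 5²:  R² = (25 + 1145) / 130 = 9
R = √9 = 3  ⇒  r_B = 3 − 1 = 2

rB=2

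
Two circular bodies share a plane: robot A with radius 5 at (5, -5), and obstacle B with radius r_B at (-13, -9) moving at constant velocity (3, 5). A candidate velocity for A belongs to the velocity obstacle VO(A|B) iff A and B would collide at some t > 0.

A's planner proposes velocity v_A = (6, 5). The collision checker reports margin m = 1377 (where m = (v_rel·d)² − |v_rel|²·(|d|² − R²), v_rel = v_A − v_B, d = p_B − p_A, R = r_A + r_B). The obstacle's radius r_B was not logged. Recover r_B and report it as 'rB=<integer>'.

m = 1377
d = (-18, -4);  v_rel = (3, 0),  |v_rel|² = 9
v_rel×d = (3)·(-4) − (0)·(-18) = -12
since m = R²·9 − (-12)²:  R² = (144 + 1377) / 9 = 169
R = √169 = 13  ⇒  r_B = 13 − 5 = 8

rB=8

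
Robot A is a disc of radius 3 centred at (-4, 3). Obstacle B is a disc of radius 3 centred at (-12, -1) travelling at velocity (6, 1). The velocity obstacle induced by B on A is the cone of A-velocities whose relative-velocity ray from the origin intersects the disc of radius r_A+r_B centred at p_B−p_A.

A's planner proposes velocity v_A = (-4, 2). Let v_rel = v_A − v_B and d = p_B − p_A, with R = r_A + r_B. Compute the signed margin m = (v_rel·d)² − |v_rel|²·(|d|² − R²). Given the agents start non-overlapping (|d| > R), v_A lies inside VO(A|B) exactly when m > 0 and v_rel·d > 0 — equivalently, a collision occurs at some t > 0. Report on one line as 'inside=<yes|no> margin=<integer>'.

d = (-8, -4),  |d|² = 80;  R = 3+3 = 6,  c = 80−6² = 44
v_rel = (-10, 1),  |v_rel|² = 101;  v_rel·d = (-10)·(-8) + (1)·(-4) = 76
101·t² − 152·t + 44 = 0  ⇒  m = 76² − 101·44 = 1332
m = 1332 > 0,  v_rel·d = 76 > 0  ⇒  inside

inside=yes margin=1332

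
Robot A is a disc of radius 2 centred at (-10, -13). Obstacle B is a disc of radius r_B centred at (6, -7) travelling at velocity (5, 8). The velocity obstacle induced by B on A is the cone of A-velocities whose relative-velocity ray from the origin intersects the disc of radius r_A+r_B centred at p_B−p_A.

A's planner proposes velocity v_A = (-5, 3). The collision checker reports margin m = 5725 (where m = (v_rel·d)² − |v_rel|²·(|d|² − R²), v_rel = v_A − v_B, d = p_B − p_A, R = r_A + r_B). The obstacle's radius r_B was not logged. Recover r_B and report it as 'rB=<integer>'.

m = 5725
d = (16, 6);  v_rel = (-10, -5),  |v_rel|² = 125
v_rel×d = (-10)·(6) − (-5)·(16) = 20
since m = R²·125 − 20²:  R² = (400 + 5725) / 125 = 49
R = √49 = 7  ⇒  r_B = 7 − 2 = 5

rB=5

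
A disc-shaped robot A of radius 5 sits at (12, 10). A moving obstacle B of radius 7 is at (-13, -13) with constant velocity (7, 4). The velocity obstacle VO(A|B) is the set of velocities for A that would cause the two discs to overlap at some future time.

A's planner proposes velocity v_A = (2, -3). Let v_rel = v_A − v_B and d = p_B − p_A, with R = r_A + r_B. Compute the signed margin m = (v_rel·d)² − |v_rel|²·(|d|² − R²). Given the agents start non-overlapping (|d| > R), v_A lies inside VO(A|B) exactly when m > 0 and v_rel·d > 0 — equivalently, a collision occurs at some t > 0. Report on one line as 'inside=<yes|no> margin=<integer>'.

d = (-25, -23),  |d|² = 1154;  R = 5+7 = 12,  c = 1154−12² = 1010
v_rel = (-5, -7),  |v_rel|² = 74;  v_rel·d = (-5)·(-25) + (-7)·(-23) = 286
74·t² − 572·t + 1010 = 0  ⇒  m = 286² − 74·1010 = 7056
m = 7056 > 0,  v_rel·d = 286 > 0  ⇒  inside

inside=yes margin=7056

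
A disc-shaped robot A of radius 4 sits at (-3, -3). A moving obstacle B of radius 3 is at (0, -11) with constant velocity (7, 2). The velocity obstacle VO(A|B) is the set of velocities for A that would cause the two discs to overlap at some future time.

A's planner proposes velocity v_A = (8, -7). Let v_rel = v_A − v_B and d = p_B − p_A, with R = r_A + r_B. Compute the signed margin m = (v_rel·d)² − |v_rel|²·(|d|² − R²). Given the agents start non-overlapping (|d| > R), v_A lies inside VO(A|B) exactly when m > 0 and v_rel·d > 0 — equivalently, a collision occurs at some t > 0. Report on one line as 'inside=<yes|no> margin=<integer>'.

d = (3, -8),  |d|² = 73;  R = 4+3 = 7,  c = 73−7² = 24
v_rel = (1, -9),  |v_rel|² = 82;  v_rel·d = (1)·(3) + (-9)·(-8) = 75
82·t² − 150·t + 24 = 0  ⇒  m = 75² − 82·24 = 3657
m = 3657 > 0,  v_rel·d = 75 > 0  ⇒  inside

inside=yes margin=3657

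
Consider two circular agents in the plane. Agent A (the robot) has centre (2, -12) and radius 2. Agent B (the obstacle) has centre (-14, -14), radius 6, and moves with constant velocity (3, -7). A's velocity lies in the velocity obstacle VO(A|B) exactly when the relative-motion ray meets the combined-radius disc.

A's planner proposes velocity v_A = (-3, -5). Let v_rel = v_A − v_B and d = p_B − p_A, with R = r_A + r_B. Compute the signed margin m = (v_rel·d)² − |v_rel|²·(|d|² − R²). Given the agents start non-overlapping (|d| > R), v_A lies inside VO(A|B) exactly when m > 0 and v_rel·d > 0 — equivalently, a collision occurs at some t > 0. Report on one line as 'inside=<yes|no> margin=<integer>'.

d = (-16, -2),  |d|² = 260;  R = 2+6 = 8,  c = 260−8² = 196
v_rel = (-6, 2),  |v_rel|² = 40;  v_rel·d = (-6)·(-16) + (2)·(-2) = 92
40·t² − 184·t + 196 = 0  ⇒  m = 92² − 40·196 = 624
m = 624 > 0,  v_rel·d = 92 > 0  ⇒  inside

inside=yes margin=624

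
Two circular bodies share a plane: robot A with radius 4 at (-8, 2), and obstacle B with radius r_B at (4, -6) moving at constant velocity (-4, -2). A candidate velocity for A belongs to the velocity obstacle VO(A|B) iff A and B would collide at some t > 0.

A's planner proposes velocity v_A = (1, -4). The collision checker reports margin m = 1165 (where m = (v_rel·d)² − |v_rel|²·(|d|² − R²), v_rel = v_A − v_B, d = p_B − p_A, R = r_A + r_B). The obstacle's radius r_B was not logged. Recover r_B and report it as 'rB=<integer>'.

m = 1165
d = (12, -8);  v_rel = (5, -2),  |v_rel|² = 29
v_rel×d = (5)·(-8) − (-2)·(12) = -16
since m = R²·29 − (-16)²:  R² = (256 + 1165) / 29 = 49
R = √49 = 7  ⇒  r_B = 7 − 4 = 3

rB=3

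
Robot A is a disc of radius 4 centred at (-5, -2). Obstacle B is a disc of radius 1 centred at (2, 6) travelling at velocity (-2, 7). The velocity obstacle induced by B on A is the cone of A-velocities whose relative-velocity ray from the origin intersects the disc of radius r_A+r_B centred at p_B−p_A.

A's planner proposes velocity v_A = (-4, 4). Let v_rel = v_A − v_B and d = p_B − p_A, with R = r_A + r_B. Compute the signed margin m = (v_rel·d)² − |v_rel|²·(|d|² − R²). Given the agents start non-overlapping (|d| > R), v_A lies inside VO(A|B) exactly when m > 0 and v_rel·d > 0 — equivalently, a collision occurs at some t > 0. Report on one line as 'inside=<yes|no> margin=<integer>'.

d = (7, 8),  |d|² = 113;  R = 4+1 = 5,  c = 113−5² = 88
v_rel = (-2, -3),  |v_rel|² = 13;  v_rel·d = (-2)·(7) + (-3)·(8) = -38
13·t² + 76·t + 88 = 0  ⇒  m = (-38)² − 13·88 = 300
m = 300 > 0,  v_rel·d = -38 < 0  ⇒  outside

inside=no margin=300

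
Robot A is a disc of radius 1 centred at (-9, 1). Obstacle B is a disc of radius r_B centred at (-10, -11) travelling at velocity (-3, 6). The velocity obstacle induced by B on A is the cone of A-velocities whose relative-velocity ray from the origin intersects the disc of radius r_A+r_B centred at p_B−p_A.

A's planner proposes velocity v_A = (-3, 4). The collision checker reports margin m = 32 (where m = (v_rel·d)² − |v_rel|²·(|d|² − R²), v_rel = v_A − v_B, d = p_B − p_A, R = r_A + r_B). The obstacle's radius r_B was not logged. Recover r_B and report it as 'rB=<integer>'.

m = 32
d = (-1, -12);  v_rel = (0, -2),  |v_rel|² = 4
v_rel×d = (0)·(-12) − (-2)·(-1) = -2
since m = R²·4 − (-2)²:  R² = (4 + 32) / 4 = 9
R = √9 = 3  ⇒  r_B = 3 − 1 = 2

rB=2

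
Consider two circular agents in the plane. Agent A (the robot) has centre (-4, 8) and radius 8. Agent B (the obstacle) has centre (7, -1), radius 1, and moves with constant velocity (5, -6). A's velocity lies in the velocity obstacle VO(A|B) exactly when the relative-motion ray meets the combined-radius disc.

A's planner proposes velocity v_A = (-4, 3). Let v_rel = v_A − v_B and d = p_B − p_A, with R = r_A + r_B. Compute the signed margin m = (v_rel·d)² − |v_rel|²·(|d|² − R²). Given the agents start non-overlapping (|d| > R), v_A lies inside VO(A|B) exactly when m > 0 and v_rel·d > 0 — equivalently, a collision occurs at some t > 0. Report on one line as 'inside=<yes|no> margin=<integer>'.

d = (11, -9),  |d|² = 202;  R = 8+1 = 9,  c = 202−9² = 121
v_rel = (-9, 9),  |v_rel|² = 162;  v_rel·d = (-9)·(11) + (9)·(-9) = -180
162·t² + 360·t + 121 = 0  ⇒  m = (-180)² − 162·121 = 12798
m = 12798 > 0,  v_rel·d = -180 < 0  ⇒  outside

inside=no margin=12798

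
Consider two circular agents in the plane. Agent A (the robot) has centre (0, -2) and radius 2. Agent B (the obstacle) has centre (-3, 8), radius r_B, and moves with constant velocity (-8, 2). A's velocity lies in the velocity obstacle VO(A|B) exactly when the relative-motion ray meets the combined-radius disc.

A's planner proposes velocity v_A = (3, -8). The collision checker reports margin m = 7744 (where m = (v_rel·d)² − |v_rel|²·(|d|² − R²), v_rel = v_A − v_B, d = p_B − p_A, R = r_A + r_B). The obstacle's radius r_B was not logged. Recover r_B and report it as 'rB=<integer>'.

m = 7744
d = (-3, 10);  v_rel = (11, -10),  |v_rel|² = 221
v_rel×d = (11)·(10) − (-10)·(-3) = 80
since m = R²·221 − 80²:  R² = (6400 + 7744) / 221 = 64
R = √64 = 8  ⇒  r_B = 8 − 2 = 6

rB=6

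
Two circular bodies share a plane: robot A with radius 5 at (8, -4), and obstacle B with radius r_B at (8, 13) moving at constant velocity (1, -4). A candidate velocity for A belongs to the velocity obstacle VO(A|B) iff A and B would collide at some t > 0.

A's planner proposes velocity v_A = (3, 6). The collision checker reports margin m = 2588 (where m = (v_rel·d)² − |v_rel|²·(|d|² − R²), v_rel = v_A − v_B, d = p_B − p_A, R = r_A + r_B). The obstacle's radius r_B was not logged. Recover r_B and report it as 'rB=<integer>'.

m = 2588
d = (0, 17);  v_rel = (2, 10),  |v_rel|² = 104
v_rel×d = (2)·(17) − (10)·(0) = 34
since m = R²·104 − 34²:  R² = (1156 + 2588) / 104 = 36
R = √36 = 6  ⇒  r_B = 6 − 5 = 1

rB=1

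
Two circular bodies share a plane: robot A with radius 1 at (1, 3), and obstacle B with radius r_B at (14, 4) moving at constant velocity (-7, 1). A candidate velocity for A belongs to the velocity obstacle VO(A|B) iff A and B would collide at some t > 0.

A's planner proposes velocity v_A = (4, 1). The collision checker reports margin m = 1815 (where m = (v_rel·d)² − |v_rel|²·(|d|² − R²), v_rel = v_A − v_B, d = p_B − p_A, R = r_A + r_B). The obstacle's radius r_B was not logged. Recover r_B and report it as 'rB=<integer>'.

m = 1815
d = (13, 1);  v_rel = (11, 0),  |v_rel|² = 121
v_rel×d = (11)·(1) − (0)·(13) = 11
since m = R²·121 − 11²:  R² = (121 + 1815) / 121 = 16
R = √16 = 4  ⇒  r_B = 4 − 1 = 3

rB=3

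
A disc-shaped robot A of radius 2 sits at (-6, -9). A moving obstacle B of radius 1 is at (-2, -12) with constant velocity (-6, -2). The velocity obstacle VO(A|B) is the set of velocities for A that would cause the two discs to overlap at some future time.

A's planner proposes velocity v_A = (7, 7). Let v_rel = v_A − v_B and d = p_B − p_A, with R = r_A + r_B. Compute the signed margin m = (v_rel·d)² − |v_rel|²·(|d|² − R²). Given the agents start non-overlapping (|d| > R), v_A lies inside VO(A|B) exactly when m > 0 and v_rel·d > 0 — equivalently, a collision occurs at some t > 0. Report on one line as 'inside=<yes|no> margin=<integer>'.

d = (4, -3),  |d|² = 25;  R = 2+1 = 3,  c = 25−3² = 16
v_rel = (13, 9),  |v_rel|² = 250;  v_rel·d = (13)·(4) + (9)·(-3) = 25
250·t² − 50·t + 16 = 0  ⇒  m = 25² − 250·16 = -3375
m = -3375 < 0,  v_rel·d = 25 > 0  ⇒  outside

inside=no margin=-3375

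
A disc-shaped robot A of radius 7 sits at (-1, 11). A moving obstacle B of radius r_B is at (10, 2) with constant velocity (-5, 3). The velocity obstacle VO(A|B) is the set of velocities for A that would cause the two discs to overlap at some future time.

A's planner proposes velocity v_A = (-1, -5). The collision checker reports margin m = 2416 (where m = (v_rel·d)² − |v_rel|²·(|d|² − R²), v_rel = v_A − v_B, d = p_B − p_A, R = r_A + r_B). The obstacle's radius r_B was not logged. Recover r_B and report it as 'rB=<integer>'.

m = 2416
d = (11, -9);  v_rel = (4, -8),  |v_rel|² = 80
v_rel×d = (4)·(-9) − (-8)·(11) = 52
since m = R²·80 − 52²:  R² = (2704 + 2416) / 80 = 64
R = √64 = 8  ⇒  r_B = 8 − 7 = 1

rB=1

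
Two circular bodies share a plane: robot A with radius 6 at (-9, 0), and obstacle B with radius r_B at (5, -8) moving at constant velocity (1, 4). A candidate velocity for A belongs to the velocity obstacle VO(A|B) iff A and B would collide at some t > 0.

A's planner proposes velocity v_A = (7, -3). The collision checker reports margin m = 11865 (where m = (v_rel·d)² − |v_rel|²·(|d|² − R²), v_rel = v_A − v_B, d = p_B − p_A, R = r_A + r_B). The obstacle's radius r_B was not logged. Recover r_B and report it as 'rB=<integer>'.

m = 11865
d = (14, -8);  v_rel = (6, -7),  |v_rel|² = 85
v_rel×d = (6)·(-8) − (-7)·(14) = 50
since m = R²·85 − 50²:  R² = (2500 + 11865) / 85 = 169
R = √169 = 13  ⇒  r_B = 13 − 6 = 7

rB=7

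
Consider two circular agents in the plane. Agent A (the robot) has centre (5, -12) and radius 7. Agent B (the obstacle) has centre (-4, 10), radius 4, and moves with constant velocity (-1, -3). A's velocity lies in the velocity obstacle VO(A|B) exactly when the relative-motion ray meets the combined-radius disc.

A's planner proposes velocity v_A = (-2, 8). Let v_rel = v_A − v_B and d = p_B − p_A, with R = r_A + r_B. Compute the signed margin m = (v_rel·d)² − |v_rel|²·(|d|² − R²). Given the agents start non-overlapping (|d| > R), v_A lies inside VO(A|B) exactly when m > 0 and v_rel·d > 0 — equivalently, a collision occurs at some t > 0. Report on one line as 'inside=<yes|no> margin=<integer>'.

d = (-9, 22),  |d|² = 565;  R = 7+4 = 11,  c = 565−11² = 444
v_rel = (-1, 11),  |v_rel|² = 122;  v_rel·d = (-1)·(-9) + (11)·(22) = 251
122·t² − 502·t + 444 = 0  ⇒  m = 251² − 122·444 = 8833
m = 8833 > 0,  v_rel·d = 251 > 0  ⇒  inside

inside=yes margin=8833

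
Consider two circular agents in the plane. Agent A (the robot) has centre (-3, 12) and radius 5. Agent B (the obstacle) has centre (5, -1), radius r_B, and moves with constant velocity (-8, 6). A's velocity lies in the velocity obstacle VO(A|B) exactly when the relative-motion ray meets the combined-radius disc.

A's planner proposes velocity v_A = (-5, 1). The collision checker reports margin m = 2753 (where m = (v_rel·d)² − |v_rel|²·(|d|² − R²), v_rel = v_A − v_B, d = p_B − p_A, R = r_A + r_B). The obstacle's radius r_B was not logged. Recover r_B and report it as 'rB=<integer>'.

m = 2753
d = (8, -13);  v_rel = (3, -5),  |v_rel|² = 34
v_rel×d = (3)·(-13) − (-5)·(8) = 1
since m = R²·34 − 1²:  R² = (1 + 2753) / 34 = 81
R = √81 = 9  ⇒  r_B = 9 − 5 = 4

rB=4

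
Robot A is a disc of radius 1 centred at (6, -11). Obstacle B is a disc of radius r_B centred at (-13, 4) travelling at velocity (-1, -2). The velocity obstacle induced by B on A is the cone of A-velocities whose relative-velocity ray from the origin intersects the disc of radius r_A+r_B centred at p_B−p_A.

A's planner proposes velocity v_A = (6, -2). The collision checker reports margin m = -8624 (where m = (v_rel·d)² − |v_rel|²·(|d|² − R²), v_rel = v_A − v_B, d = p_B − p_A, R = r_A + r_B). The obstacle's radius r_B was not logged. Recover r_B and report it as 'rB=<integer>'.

m = -8624
d = (-19, 15);  v_rel = (7, 0),  |v_rel|² = 49
v_rel×d = (7)·(15) − (0)·(-19) = 105
since m = R²·49 − 105²:  R² = (11025 + -8624) / 49 = 49
R = √49 = 7  ⇒  r_B = 7 − 1 = 6

rB=6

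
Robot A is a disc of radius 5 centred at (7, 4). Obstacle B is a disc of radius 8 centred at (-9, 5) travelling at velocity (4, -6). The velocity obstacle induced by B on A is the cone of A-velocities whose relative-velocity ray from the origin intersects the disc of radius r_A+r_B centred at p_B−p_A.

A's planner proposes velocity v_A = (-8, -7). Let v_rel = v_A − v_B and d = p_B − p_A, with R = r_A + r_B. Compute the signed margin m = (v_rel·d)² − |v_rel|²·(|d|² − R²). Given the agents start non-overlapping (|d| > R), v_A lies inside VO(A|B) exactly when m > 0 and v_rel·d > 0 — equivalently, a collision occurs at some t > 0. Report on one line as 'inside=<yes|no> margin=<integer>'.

d = (-16, 1),  |d|² = 257;  R = 5+8 = 13,  c = 257−13² = 88
v_rel = (-12, -1),  |v_rel|² = 145;  v_rel·d = (-12)·(-16) + (-1)·(1) = 191
145·t² − 382·t + 88 = 0  ⇒  m = 191² − 145·88 = 23721
m = 23721 > 0,  v_rel·d = 191 > 0  ⇒  inside

inside=yes margin=23721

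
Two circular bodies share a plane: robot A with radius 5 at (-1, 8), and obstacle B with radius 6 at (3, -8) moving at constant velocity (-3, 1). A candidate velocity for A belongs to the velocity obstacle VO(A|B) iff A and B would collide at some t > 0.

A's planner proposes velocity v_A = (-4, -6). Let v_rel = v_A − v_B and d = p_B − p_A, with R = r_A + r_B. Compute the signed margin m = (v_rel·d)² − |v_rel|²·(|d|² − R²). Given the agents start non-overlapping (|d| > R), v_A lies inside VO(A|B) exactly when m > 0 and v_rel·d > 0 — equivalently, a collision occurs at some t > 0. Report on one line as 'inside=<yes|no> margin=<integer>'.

d = (4, -16),  |d|² = 272;  R = 5+6 = 11,  c = 272−11² = 151
v_rel = (-1, -7),  |v_rel|² = 50;  v_rel·d = (-1)·(4) + (-7)·(-16) = 108
50·t² − 216·t + 151 = 0  ⇒  m = 108² − 50·151 = 4114
m = 4114 > 0,  v_rel·d = 108 > 0  ⇒  inside

inside=yes margin=4114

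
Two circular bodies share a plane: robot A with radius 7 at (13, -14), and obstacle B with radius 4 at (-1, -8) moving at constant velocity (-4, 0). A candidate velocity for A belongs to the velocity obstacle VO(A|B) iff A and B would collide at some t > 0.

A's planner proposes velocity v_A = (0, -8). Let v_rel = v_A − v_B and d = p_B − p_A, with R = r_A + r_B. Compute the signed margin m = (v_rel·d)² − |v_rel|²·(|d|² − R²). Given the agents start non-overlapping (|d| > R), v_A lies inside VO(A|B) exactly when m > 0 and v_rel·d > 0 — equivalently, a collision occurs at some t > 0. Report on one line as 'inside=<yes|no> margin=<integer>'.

d = (-14, 6),  |d|² = 232;  R = 7+4 = 11,  c = 232−11² = 111
v_rel = (4, -8),  |v_rel|² = 80;  v_rel·d = (4)·(-14) + (-8)·(6) = -104
80·t² + 208·t + 111 = 0  ⇒  m = (-104)² − 80·111 = 1936
m = 1936 > 0,  v_rel·d = -104 < 0  ⇒  outside

inside=no margin=1936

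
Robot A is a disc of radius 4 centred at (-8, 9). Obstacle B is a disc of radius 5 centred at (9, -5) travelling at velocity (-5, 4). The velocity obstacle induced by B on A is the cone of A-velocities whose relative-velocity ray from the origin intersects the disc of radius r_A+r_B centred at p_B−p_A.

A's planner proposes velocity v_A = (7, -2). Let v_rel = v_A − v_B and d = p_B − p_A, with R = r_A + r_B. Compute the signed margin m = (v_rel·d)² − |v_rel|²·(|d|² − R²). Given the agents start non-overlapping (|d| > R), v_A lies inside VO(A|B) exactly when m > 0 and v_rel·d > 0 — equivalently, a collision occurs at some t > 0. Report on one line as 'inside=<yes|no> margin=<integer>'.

d = (17, -14),  |d|² = 485;  R = 4+5 = 9,  c = 485−9² = 404
v_rel = (12, -6),  |v_rel|² = 180;  v_rel·d = (12)·(17) + (-6)·(-14) = 288
180·t² − 576·t + 404 = 0  ⇒  m = 288² − 180·404 = 10224
m = 10224 > 0,  v_rel·d = 288 > 0  ⇒  inside

inside=yes margin=10224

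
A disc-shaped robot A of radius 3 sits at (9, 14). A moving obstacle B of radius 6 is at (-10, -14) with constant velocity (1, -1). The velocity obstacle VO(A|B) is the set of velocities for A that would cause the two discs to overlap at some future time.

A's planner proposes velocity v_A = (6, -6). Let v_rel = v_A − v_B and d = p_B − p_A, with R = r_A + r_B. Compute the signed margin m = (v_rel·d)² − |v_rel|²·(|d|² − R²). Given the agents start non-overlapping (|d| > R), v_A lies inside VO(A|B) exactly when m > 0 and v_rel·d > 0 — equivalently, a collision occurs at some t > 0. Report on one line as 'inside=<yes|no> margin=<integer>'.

d = (-19, -28),  |d|² = 1145;  R = 3+6 = 9,  c = 1145−9² = 1064
v_rel = (5, -5),  |v_rel|² = 50;  v_rel·d = (5)·(-19) + (-5)·(-28) = 45
50·t² − 90·t + 1064 = 0  ⇒  m = 45² − 50·1064 = -51175
m = -51175 < 0,  v_rel·d = 45 > 0  ⇒  outside

inside=no margin=-51175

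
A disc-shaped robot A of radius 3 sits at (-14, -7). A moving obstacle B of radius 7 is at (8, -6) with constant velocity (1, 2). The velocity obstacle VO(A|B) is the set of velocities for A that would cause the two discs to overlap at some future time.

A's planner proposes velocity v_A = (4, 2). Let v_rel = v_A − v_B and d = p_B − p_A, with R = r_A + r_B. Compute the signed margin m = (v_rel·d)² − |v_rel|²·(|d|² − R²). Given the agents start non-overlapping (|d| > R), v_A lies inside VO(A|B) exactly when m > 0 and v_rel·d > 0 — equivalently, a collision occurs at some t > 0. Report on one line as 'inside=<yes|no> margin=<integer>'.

d = (22, 1),  |d|² = 485;  R = 3+7 = 10,  c = 485−10² = 385
v_rel = (3, 0),  |v_rel|² = 9;  v_rel·d = (3)·(22) + (0)·(1) = 66
9·t² − 132·t + 385 = 0  ⇒  m = 66² − 9·385 = 891
m = 891 > 0,  v_rel·d = 66 > 0  ⇒  inside

inside=yes margin=891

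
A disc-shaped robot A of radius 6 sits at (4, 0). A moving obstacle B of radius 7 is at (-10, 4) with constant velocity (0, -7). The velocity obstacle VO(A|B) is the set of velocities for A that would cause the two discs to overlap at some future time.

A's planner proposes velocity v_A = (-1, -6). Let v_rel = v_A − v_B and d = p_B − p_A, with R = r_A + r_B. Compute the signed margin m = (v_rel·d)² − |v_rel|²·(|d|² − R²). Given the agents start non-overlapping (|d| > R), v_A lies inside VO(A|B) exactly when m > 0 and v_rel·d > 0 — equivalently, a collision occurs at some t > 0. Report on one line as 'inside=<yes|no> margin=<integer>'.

d = (-14, 4),  |d|² = 212;  R = 6+7 = 13,  c = 212−13² = 43
v_rel = (-1, 1),  |v_rel|² = 2;  v_rel·d = (-1)·(-14) + (1)·(4) = 18
2·t² − 36·t + 43 = 0  ⇒  m = 18² − 2·43 = 238
m = 238 > 0,  v_rel·d = 18 > 0  ⇒  inside

inside=yes margin=238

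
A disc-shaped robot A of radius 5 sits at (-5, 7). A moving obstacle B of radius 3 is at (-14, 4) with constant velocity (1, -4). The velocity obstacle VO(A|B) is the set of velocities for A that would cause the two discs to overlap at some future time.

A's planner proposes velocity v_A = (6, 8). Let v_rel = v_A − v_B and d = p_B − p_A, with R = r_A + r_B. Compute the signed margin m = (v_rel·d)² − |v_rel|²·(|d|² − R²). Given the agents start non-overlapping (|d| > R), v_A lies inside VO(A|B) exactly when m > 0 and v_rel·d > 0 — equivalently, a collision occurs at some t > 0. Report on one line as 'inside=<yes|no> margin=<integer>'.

d = (-9, -3),  |d|² = 90;  R = 5+3 = 8,  c = 90−8² = 26
v_rel = (5, 12),  |v_rel|² = 169;  v_rel·d = (5)·(-9) + (12)·(-3) = -81
169·t² + 162·t + 26 = 0  ⇒  m = (-81)² − 169·26 = 2167
m = 2167 > 0,  v_rel·d = -81 < 0  ⇒  outside

inside=no margin=2167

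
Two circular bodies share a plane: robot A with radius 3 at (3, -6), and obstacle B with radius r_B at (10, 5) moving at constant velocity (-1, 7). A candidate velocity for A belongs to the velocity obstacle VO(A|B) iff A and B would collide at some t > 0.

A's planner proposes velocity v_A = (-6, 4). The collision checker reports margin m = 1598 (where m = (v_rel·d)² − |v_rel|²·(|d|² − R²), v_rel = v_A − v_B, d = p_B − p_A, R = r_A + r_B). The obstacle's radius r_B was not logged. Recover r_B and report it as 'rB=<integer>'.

m = 1598
d = (7, 11);  v_rel = (-5, -3),  |v_rel|² = 34
v_rel×d = (-5)·(11) − (-3)·(7) = -34
since m = R²·34 − (-34)²:  R² = (1156 + 1598) / 34 = 81
R = √81 = 9  ⇒  r_B = 9 − 3 = 6

rB=6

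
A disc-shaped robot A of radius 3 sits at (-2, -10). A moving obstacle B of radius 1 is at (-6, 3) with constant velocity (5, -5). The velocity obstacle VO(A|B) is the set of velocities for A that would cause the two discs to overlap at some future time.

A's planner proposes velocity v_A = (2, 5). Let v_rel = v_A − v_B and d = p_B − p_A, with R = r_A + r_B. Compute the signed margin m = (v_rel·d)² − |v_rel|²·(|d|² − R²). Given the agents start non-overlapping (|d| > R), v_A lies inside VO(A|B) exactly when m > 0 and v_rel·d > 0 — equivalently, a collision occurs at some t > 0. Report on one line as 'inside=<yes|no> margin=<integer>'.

d = (-4, 13),  |d|² = 185;  R = 3+1 = 4,  c = 185−4² = 169
v_rel = (-3, 10),  |v_rel|² = 109;  v_rel·d = (-3)·(-4) + (10)·(13) = 142
109·t² − 284·t + 169 = 0  ⇒  m = 142² − 109·169 = 1743
m = 1743 > 0,  v_rel·d = 142 > 0  ⇒  inside

inside=yes margin=1743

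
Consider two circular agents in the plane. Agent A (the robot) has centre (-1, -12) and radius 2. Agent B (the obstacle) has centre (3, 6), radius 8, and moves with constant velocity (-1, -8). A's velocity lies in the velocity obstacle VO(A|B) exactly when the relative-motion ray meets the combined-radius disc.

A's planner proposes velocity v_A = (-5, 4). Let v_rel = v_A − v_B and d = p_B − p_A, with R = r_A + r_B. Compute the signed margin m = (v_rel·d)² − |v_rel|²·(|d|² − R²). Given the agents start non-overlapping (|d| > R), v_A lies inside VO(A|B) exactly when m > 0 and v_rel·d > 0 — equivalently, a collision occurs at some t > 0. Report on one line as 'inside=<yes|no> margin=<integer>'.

d = (4, 18),  |d|² = 340;  R = 2+8 = 10,  c = 340−10² = 240
v_rel = (-4, 12),  |v_rel|² = 160;  v_rel·d = (-4)·(4) + (12)·(18) = 200
160·t² − 400·t + 240 = 0  ⇒  m = 200² − 160·240 = 1600
m = 1600 > 0,  v_rel·d = 200 > 0  ⇒  inside

inside=yes margin=1600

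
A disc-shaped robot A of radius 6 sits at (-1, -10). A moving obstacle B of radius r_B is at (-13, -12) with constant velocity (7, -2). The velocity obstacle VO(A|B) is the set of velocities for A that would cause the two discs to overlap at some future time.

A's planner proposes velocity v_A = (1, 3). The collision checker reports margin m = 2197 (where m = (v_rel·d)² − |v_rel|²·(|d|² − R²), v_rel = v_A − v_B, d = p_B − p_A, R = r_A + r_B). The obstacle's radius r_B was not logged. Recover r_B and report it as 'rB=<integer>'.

m = 2197
d = (-12, -2);  v_rel = (-6, 5),  |v_rel|² = 61
v_rel×d = (-6)·(-2) − (5)·(-12) = 72
since m = R²·61 − 72²:  R² = (5184 + 2197) / 61 = 121
R = √121 = 11  ⇒  r_B = 11 − 6 = 5

rB=5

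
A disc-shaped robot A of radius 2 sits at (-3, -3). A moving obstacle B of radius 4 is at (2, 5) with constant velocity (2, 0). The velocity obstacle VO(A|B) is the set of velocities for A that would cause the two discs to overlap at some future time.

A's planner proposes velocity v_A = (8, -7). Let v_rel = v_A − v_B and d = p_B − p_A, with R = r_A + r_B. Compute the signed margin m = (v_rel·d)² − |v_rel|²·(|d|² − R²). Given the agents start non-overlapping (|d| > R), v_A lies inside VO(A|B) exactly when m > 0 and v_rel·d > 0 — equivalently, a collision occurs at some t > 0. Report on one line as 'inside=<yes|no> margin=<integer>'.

d = (5, 8),  |d|² = 89;  R = 2+4 = 6,  c = 89−6² = 53
v_rel = (6, -7),  |v_rel|² = 85;  v_rel·d = (6)·(5) + (-7)·(8) = -26
85·t² + 52·t + 53 = 0  ⇒  m = (-26)² − 85·53 = -3829
m = -3829 < 0,  v_rel·d = -26 < 0  ⇒  outside

inside=no margin=-3829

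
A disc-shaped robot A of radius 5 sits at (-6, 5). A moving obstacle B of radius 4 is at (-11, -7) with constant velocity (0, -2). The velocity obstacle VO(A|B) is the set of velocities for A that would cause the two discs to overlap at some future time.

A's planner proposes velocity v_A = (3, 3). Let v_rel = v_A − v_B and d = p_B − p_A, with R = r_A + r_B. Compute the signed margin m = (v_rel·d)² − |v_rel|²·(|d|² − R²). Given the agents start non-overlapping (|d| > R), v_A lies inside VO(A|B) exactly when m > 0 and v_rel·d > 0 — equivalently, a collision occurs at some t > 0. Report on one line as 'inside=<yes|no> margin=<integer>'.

d = (-5, -12),  |d|² = 169;  R = 5+4 = 9,  c = 169−9² = 88
v_rel = (3, 5),  |v_rel|² = 34;  v_rel·d = (3)·(-5) + (5)·(-12) = -75
34·t² + 150·t + 88 = 0  ⇒  m = (-75)² − 34·88 = 2633
m = 2633 > 0,  v_rel·d = -75 < 0  ⇒  outside

inside=no margin=2633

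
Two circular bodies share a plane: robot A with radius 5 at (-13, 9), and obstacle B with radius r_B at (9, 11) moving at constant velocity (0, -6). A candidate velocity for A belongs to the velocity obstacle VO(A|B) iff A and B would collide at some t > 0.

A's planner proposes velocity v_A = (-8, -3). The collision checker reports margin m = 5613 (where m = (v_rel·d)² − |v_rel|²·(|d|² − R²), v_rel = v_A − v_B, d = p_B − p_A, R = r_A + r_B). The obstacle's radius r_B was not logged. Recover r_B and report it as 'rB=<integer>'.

m = 5613
d = (22, 2);  v_rel = (-8, 3),  |v_rel|² = 73
v_rel×d = (-8)·(2) − (3)·(22) = -82
since m = R²·73 − (-82)²:  R² = (6724 + 5613) / 73 = 169
R = √169 = 13  ⇒  r_B = 13 − 5 = 8

rB=8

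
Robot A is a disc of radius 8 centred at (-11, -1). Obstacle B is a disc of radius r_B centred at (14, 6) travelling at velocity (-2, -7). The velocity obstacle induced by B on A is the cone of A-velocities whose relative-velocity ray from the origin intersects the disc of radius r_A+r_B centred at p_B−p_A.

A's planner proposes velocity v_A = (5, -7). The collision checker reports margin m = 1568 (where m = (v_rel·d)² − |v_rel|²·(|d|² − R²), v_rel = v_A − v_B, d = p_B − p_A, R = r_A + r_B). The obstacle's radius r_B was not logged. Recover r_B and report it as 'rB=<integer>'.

m = 1568
d = (25, 7);  v_rel = (7, 0),  |v_rel|² = 49
v_rel×d = (7)·(7) − (0)·(25) = 49
since m = R²·49 − 49²:  R² = (2401 + 1568) / 49 = 81
R = √81 = 9  ⇒  r_B = 9 − 8 = 1

rB=1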